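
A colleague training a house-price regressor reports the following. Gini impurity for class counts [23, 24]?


Probabilities: [23/47, 24/47] ≈ [0.4894, 0.5106]
Σpᵢ² = (529 + 576)/47² = 1105/2209
Gini = 1 - Σpᵢ² = 1 - 1105/2209 = 0.4998

0.4998


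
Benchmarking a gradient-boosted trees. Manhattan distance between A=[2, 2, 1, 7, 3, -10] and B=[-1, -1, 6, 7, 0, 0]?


d = |2+ 1| + |2+ 1| + |1-6| + |7-7| + |3-0| + |-10-0|
  = 3 + 3 + 5 + 0 + 3 + 10
  = 24

24


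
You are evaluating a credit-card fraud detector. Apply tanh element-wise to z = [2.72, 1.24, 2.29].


tanh(2.72) = 0.9914
tanh(1.24) = 0.8455
tanh(2.29) = 0.9797
result = [0.9914, 0.8455, 0.9797]

[0.9914, 0.8455, 0.9797]


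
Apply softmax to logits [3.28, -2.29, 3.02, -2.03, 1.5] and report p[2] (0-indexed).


Exponentials: e^3.28=26.5758, e^-2.29=0.1013, e^3.02=20.4913, e^-2.03=0.1313, e^1.5=4.4817
Sum = 51.7814
Softmax = [0.5132, 0.002, 0.3957, 0.0025, 0.0866]
p[2] = 20.4913/51.7814 = 0.3957

0.3957


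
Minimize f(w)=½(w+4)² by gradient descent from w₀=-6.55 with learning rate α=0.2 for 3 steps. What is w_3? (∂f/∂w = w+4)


step 1: grad = -6.55+4 = -2.55; w = -6.55 - 0.2·(-2.55) = -6.04
step 2: grad = -6.04+4 = -2.04; w = -6.04 - 0.2·(-2.04) = -5.632
step 3: grad = -5.632+4 = -1.632; w = -5.632 - 0.2·(-1.632) = -5.3056

-5.3056


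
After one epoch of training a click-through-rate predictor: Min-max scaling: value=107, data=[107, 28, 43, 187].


min=28, max=187
(107-28)/(187-28) = 79/159 = 0.4969

0.4969


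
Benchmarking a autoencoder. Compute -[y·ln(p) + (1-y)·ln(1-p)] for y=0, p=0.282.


BCE = -[y·ln(p) + (1-y)·ln(1-p)]
= -0 - 1·ln(1-0.282)
= -ln(0.718) = 0.3313

0.3313


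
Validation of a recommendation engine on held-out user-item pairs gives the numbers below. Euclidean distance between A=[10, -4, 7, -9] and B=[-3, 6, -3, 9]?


d = √((10+ 3)² + (-4-6)² + (7+ 3)² + (-9-9)²)
  = √(169 + 100 + 100 + 324)
  = √693 = 26.3249

26.3249


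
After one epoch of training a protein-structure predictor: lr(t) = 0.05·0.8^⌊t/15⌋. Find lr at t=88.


n_drops = ⌊88/15⌋ = 5
lr = 0.05·0.8^5 = 0.05·0.32768 = 0.016384

0.016384


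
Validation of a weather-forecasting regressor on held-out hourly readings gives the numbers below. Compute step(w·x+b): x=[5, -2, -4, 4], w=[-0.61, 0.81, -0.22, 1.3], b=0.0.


z = (5)·(-0.61) + (-2)·(0.81) + (-4)·(-0.22) + (4)·(1.3) + 0.0
  = 1.41
step(z) = 1 (z≥0)

1


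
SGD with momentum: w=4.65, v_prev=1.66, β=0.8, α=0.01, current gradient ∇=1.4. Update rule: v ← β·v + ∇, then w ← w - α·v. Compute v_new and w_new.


v_new = 0.8·1.66 + 1.4 = 1.328 + 1.4 = 2.728
w_new = 4.65 - 0.01·2.728 = 4.65 - 0.02728 = 4.62272

v_new=2.728, w_new=4.62272


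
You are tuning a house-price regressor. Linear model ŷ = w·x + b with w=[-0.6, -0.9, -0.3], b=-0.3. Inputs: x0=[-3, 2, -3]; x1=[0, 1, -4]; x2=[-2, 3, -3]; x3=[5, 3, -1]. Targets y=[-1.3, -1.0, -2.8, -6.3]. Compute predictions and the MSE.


ŷ0 = (-0.6)·(-3) + (-0.9)·(2) + (-0.3)·(-3) - 0.3 = 0.6
ŷ1 = (-0.6)·(0) + (-0.9)·(1) + (-0.3)·(-4) - 0.3 = -0.0
ŷ2 = (-0.6)·(-2) + (-0.9)·(3) + (-0.3)·(-3) - 0.3 = -0.9
ŷ3 = (-0.6)·(5) + (-0.9)·(3) + (-0.3)·(-1) - 0.3 = -5.7
errors² = [3.61, 1.0, 3.61, 0.36]
MSE = 8.5800/4 = 2.145

2.145


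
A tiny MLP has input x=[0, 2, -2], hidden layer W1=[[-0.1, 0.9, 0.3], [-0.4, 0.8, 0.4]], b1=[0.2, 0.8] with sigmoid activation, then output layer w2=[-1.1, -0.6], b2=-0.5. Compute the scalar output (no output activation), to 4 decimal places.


z1[0] = (-0.1)·(0) + (0.9)·(2) + (0.3)·(-2) + 0.2 = 1.4
z1[1] = (-0.4)·(0) + (0.8)·(2) + (0.4)·(-2) + 0.8 = 1.6
h = sigmoid(z1) = [0.8022, 0.832]
output = (-1.1)·(0.8022) + (-0.6)·(0.832) - 0.5 = -1.8816

-1.8816


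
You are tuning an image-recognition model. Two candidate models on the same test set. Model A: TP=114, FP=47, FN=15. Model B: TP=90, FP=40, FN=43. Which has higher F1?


Model A: P=114/161=0.7081, R=114/129=0.8837, F1=2PR/(P+R)=2TP/(2TP+FP+FN)=228/290=0.7862
Model B: P=90/130=0.6923, R=90/133=0.6767, F1=2PR/(P+R)=2TP/(2TP+FP+FN)=180/263=0.6844
0.7862 > 0.6844 → Model A

Model A


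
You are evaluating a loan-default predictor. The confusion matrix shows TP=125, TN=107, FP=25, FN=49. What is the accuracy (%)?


Accuracy = (TP+TN)/(TP+TN+FP+FN)
= (125+107)/(306)
= 232/306 = 75.82%

75.82%


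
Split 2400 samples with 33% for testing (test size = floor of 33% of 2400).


Test = ⌊2400·33/100⌋ = 792
Train = 2400 - 792 = 1608

Train: 1608, Test: 792


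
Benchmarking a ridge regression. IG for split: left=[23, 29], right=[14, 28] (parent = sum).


Parent = [37, 57], H_parent = 0.9671
H_left = 0.9904 (n=52), H_right = 0.9183 (n=42)
H_children = (52/94)·0.9904 + (42/94)·0.9183 = 0.9582
IG = 0.9671 - 0.9582 = 0.0089

0.0089


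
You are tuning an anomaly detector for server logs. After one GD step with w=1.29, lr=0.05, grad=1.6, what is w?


w_new = w - α·∇
= 1.29 - 0.05·1.6
= 1.29 - 0.08
= 1.21

1.21


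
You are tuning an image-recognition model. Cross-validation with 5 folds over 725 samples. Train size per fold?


Fold size = 725/5 = 145
Training per fold = 725 - 145 = 580

580


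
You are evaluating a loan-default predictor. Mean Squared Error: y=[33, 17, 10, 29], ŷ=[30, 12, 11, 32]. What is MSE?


Squared errors: (33-30)²=9, (17-12)²=25, (10-11)²=1, (29-32)²=9
Sum = 44
MSE = 44/4 = 11

11


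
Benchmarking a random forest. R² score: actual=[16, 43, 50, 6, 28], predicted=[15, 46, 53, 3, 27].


ȳ = 28.6
SS_res = Σ(y-ŷ)² = 29
SS_tot = Σ(y-ȳ)² = 1335.2
R² = 1 - SS_res/SS_tot = 1 - 0.0217 = 0.9783

0.9783


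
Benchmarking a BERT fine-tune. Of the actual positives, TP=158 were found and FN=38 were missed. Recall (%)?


Recall = TP/(TP+FN)
= 158/(158+38)
= 158/196 = 80.61%

80.61%


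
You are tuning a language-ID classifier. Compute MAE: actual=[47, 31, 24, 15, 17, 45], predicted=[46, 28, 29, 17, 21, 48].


Absolute errors: |47-46|=1, |31-28|=3, |24-29|=5, |15-17|=2, |17-21|=4, |45-48|=3
Sum = 18
MAE = 18/6 = 3

3


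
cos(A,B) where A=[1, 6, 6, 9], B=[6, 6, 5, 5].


A·B = 1·6 + 6·6 + 6·5 + 9·5 = 117
‖A‖ = √154 = 12.4097, ‖B‖ = √122 = 11.0454
cos = 117/(√154·√122) = 117/√18788 = 0.8536

0.8536


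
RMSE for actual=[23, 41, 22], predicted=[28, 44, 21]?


MSE = 35/3 = 11.6667
RMSE = √(35/3) = 3.4157

3.4157


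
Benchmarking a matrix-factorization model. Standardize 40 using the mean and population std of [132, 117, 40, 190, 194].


μ = 134.6, σ = 56.3262
z = (40 - 134.6)/56.3262 = -1.6795

-1.6795


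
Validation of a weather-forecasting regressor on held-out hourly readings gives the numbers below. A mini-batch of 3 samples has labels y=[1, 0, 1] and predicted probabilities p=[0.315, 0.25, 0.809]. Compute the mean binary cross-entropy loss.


L[0] = -ln(0.315) = 1.1552
L[1] = -ln(1-0.25) = -ln(0.75) = 0.2877
L[2] = -ln(0.809) = 0.212
mean = (1.1552 + 0.2877 + 0.212)/3 = 0.5516

0.5516


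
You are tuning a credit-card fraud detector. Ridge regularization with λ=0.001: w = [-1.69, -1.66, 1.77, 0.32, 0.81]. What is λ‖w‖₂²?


‖w‖₂² = (-1.69)² + (-1.66)² + (1.77)² + (0.32)² + (0.81)²
     = 2.8561 + 2.7556 + 3.1329 + 0.1024 + 0.6561
     = 9.5031
λ·‖w‖₂² = 0.001·9.5031 = 0.009503

0.009503


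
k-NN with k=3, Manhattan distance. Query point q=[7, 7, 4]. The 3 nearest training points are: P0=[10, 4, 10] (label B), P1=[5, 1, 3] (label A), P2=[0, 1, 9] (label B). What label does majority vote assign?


d(q,P0) = 12  (label B)
d(q,P1) = 9  (label A)
d(q,P2) = 18  (label B)
Votes: A=1, B=2
Majority → B

B


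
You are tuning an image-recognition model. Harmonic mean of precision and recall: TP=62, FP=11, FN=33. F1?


Precision = 62/73 = 0.8493
Recall = 62/95 = 0.6526
F1 = 2·P·R/(P+R) = 2·TP/(2·TP+FP+FN) = 124/(124+11+33) = 124/168 = 0.7381

0.7381


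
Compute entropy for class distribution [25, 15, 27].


Probabilities: [25/67, 15/67, 27/67] ≈ [0.3731, 0.2239, 0.403]
H = -((25/67)·log₂(25/67) + (15/67)·log₂(15/67) + (27/67)·log₂(27/67))
  = 1.5425 bits

1.5425 bits


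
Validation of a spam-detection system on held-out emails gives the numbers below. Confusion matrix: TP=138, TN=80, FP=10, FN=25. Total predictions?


Total = TP + TN + FP + FN
= 138 + 80 + 10 + 25
= 253
(Predicted positive: 148, predicted negative: 105)

253


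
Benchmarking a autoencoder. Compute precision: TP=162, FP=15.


Precision = TP/(TP+FP)
= 162/(162+15)
= 162/177 = 91.53%

91.53%


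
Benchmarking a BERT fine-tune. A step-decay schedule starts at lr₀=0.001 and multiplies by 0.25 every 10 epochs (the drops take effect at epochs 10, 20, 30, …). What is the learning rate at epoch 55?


n_drops = ⌊55/10⌋ = 5
lr = 0.001·0.25^5 = 0.001·0.0009765625 = 0.0000009765625

0.0000009765625


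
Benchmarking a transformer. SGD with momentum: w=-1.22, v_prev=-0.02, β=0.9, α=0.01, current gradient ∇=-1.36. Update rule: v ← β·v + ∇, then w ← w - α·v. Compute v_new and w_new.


v_new = 0.9·-0.02 - 1.36 = -0.018 - 1.36 = -1.378
w_new = -1.22 - 0.01·-1.378 = -1.22 + 0.01378 = -1.20622

v_new=-1.378, w_new=-1.20622


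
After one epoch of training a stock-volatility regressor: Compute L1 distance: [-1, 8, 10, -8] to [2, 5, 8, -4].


d = |-1-2| + |8-5| + |10-8| + |-8+ 4|
  = 3 + 3 + 2 + 4
  = 12

12


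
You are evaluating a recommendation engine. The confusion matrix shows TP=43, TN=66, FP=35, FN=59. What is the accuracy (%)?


Accuracy = (TP+TN)/(TP+TN+FP+FN)
= (43+66)/(203)
= 109/203 = 53.69%

53.69%


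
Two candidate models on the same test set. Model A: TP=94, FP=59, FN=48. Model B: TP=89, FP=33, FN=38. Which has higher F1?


Model A: P=94/153=0.6144, R=94/142=0.662, F1=2PR/(P+R)=2TP/(2TP+FP+FN)=188/295=0.6373
Model B: P=89/122=0.7295, R=89/127=0.7008, F1=2PR/(P+R)=2TP/(2TP+FP+FN)=178/249=0.7149
0.6373 < 0.7149 → Model B

Model B


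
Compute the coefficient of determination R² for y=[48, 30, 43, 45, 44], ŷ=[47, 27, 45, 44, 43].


ȳ = 42
SS_res = Σ(y-ŷ)² = 16
SS_tot = Σ(y-ȳ)² = 194
R² = 1 - SS_res/SS_tot = 1 - 0.0825 = 0.9175

0.9175


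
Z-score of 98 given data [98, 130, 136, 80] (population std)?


μ = 111, σ = 23
z = (98 - 111)/23 = -0.5652

-0.5652


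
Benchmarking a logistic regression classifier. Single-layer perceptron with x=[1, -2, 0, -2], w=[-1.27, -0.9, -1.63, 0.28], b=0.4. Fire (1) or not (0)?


z = (1)·(-1.27) + (-2)·(-0.9) + (0)·(-1.63) + (-2)·(0.28) + 0.4
  = 0.37
step(z) = 1 (z≥0)

1


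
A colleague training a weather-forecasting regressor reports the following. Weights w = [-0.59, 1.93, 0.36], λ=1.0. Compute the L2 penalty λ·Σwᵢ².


‖w‖₂² = (-0.59)² + (1.93)² + (0.36)²
     = 0.3481 + 3.7249 + 0.1296
     = 4.2026
λ·‖w‖₂² = 1.0·4.2026 = 4.2026

4.2026


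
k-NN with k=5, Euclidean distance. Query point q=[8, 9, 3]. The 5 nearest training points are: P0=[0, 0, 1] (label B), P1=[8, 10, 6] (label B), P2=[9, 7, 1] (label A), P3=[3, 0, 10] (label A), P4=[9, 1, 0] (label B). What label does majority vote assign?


d(q,P0) = 12.2066  (label B)
d(q,P1) = 3.1623  (label B)
d(q,P2) = 3.0  (label A)
d(q,P3) = 12.4499  (label A)
d(q,P4) = 8.6023  (label B)
Votes: A=2, B=3
Majority → B

B


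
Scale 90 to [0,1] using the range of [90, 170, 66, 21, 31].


min=21, max=170
(90-21)/(170-21) = 69/149 = 0.4631

0.4631


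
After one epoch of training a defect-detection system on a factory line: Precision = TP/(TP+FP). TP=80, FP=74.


Precision = TP/(TP+FP)
= 80/(80+74)
= 80/154 = 51.95%

51.95%


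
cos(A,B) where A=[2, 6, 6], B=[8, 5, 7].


A·B = 2·8 + 6·5 + 6·7 = 88
‖A‖ = √76 = 8.7178, ‖B‖ = √138 = 11.7473
cos = 88/(√76·√138) = 88/√10488 = 0.8593

0.8593


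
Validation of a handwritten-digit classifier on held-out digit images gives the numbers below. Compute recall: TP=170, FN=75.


Recall = TP/(TP+FN)
= 170/(170+75)
= 170/245 = 69.39%

69.39%


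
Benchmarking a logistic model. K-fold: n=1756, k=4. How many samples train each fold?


Fold size = 1756/4 = 439
Training per fold = 1756 - 439 = 1317

1317


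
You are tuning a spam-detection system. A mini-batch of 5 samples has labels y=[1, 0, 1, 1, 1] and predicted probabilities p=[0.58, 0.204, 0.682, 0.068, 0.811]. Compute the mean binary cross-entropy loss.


L[0] = -ln(0.58) = 0.5447
L[1] = -ln(1-0.204) = -ln(0.796) = 0.2282
L[2] = -ln(0.682) = 0.3827
L[3] = -ln(0.068) = 2.6882
L[4] = -ln(0.811) = 0.2095
mean = (0.5447 + 0.2282 + 0.3827 + 2.6882 + 0.2095)/5 = 0.8107

0.8107


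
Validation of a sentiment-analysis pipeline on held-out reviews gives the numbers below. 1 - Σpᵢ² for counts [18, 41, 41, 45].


Probabilities: [18/145, 41/145, 41/145, 45/145] ≈ [0.1241, 0.2828, 0.2828, 0.3103]
Σpᵢ² = (324 + 1681 + 1681 + 2025)/145² = 5711/21025
Gini = 1 - Σpᵢ² = 1 - 5711/21025 = 0.7284

0.7284


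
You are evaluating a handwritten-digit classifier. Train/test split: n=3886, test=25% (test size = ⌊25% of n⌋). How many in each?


Test = ⌊3886·25/100⌋ = 971
Train = 3886 - 971 = 2915

Train: 2915, Test: 971


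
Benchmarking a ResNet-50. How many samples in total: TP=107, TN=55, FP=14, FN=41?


Total = TP + TN + FP + FN
= 107 + 55 + 14 + 41
= 217
(Predicted positive: 121, predicted negative: 96)

217


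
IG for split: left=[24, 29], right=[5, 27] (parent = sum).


Parent = [29, 56], H_parent = 0.9259
H_left = 0.9936 (n=53), H_right = 0.6253 (n=32)
H_children = (53/85)·0.9936 + (32/85)·0.6253 = 0.8549
IG = 0.9259 - 0.8549 = 0.071

0.071


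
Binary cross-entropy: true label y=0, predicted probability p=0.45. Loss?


BCE = -[y·ln(p) + (1-y)·ln(1-p)]
= -0 - 1·ln(1-0.45)
= -ln(0.55) = 0.5978

0.5978


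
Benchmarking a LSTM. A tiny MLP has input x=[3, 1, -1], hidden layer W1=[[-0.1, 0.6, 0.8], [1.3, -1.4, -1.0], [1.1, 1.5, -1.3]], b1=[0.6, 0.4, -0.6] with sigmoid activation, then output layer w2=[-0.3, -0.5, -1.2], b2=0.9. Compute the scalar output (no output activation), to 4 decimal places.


z1[0] = (-0.1)·(3) + (0.6)·(1) + (0.8)·(-1) + 0.6 = 0.1
z1[1] = (1.3)·(3) + (-1.4)·(1) + (-1.0)·(-1) + 0.4 = 3.9
z1[2] = (1.1)·(3) + (1.5)·(1) + (-1.3)·(-1) - 0.6 = 5.5
h = sigmoid(z1) = [0.525, 0.9802, 0.9959]
output = (-0.3)·(0.525) + (-0.5)·(0.9802) + (-1.2)·(0.9959) + 0.9 = -0.9427

-0.9427


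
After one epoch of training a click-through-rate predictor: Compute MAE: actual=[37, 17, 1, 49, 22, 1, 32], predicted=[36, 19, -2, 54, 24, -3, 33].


Absolute errors: |37-36|=1, |17-19|=2, |1+ 2|=3, |49-54|=5, |22-24|=2, |1+ 3|=4, |32-33|=1
Sum = 18
MAE = 18/7 = 18/7

18/7


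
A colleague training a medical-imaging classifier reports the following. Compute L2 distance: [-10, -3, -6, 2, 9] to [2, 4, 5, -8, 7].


d = √((-10-2)² + (-3-4)² + (-6-5)² + (2+ 8)² + (9-7)²)
  = √(144 + 49 + 121 + 100 + 4)
  = √418 = 20.445

20.445


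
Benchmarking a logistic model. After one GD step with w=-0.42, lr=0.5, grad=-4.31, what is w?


w_new = w - α·∇
= -0.42 - 0.5·-4.31
= -0.42 + 2.155
= 1.735

1.735


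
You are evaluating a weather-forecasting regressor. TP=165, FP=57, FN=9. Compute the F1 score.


Precision = 165/222 = 0.7432
Recall = 165/174 = 0.9483
F1 = 2·P·R/(P+R) = 2·TP/(2·TP+FP+FN) = 330/(330+57+9) = 330/396 = 0.8333

0.8333


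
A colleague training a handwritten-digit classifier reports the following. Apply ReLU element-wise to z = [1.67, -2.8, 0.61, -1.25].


ReLU(1.67) = max(0, 1.67) = 1.67
ReLU(-2.8) = max(0, -2.8) = 0.0
ReLU(0.61) = max(0, 0.61) = 0.61
ReLU(-1.25) = max(0, -1.25) = 0.0
result = [1.67, 0.0, 0.61, 0.0]

[1.67, 0.0, 0.61, 0.0]


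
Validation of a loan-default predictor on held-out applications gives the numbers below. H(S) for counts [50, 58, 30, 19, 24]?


Probabilities: [50/181, 58/181, 30/181, 19/181, 24/181] ≈ [0.2762, 0.3204, 0.1657, 0.105, 0.1326]
H = -((50/181)·log₂(50/181) + (58/181)·log₂(58/181) + (30/181)·log₂(30/181) + (19/181)·log₂(19/181) + (24/181)·log₂(24/181))
  = 2.1965 bits

2.1965 bits


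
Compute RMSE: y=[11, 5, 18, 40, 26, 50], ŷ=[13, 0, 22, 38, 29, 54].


MSE = 74/6 = 12.3333
RMSE = √(74/6) = 3.5119

3.5119


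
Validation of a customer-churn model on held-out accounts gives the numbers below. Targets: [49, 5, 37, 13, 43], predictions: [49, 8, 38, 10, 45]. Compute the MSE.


Squared errors: (49-49)²=0, (5-8)²=9, (37-38)²=1, (13-10)²=9, (43-45)²=4
Sum = 23
MSE = 23/5 = 23/5

23/5


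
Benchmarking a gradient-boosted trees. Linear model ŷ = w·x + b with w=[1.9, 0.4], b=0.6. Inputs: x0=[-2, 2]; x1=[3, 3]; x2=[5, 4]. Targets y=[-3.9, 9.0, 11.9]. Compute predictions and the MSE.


ŷ0 = (1.9)·(-2) + (0.4)·(2) + 0.6 = -2.4
ŷ1 = (1.9)·(3) + (0.4)·(3) + 0.6 = 7.5
ŷ2 = (1.9)·(5) + (0.4)·(4) + 0.6 = 11.7
errors² = [2.25, 2.25, 0.04]
MSE = 4.5400/3 = 1.5133

1.5133


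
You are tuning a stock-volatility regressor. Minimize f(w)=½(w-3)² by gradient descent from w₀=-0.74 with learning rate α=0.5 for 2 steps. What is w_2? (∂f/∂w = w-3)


step 1: grad = -0.74-3 = -3.74; w = -0.74 - 0.5·(-3.74) = 1.13
step 2: grad = 1.13-3 = -1.87; w = 1.13 - 0.5·(-1.87) = 2.065

2.065


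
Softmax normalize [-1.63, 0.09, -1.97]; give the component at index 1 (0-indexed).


Exponentials: e^-1.63=0.1959, e^0.09=1.0942, e^-1.97=0.1395
Sum = 1.4296
Softmax = [0.1371, 0.7654, 0.0976]
p[1] = 1.0942/1.4296 = 0.7654

0.7654


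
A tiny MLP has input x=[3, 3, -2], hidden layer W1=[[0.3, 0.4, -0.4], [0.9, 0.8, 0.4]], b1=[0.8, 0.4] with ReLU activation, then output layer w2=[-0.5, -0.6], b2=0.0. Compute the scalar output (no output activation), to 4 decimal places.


z1[0] = (0.3)·(3) + (0.4)·(3) + (-0.4)·(-2) + 0.8 = 3.7
z1[1] = (0.9)·(3) + (0.8)·(3) + (0.4)·(-2) + 0.4 = 4.7
h = ReLU(z1) = [3.7, 4.7]
output = (-0.5)·(3.7) + (-0.6)·(4.7) + 0.0 = -4.67

-4.67


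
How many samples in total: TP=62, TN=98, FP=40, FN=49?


Total = TP + TN + FP + FN
= 62 + 98 + 40 + 49
= 249
(Predicted positive: 102, predicted negative: 147)

249


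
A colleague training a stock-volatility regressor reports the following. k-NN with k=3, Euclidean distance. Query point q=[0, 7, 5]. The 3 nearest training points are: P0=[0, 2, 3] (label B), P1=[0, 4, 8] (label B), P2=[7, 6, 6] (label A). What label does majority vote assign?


d(q,P0) = 5.3852  (label B)
d(q,P1) = 4.2426  (label B)
d(q,P2) = 7.1414  (label A)
Votes: A=1, B=2
Majority → B

B


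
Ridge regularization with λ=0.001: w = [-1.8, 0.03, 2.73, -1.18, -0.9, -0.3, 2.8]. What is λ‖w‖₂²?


‖w‖₂² = (-1.8)² + (0.03)² + (2.73)² + (-1.18)² + (-0.9)² + (-0.3)² + (2.8)²
     = 3.24 + 0.0009 + 7.4529 + 1.3924 + 0.81 + 0.09 + 7.84
     = 20.8262
λ·‖w‖₂² = 0.001·20.8262 = 0.020826

0.020826


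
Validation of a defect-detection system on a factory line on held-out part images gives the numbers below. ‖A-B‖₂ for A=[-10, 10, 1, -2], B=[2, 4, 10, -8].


d = √((-10-2)² + (10-4)² + (1-10)² + (-2+ 8)²)
  = √(144 + 36 + 81 + 36)
  = √297 = 17.2337

17.2337


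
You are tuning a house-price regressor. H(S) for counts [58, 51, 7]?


Probabilities: [58/116, 51/116, 7/116] ≈ [0.5, 0.4397, 0.0603]
H = -((58/116)·log₂(58/116) + (51/116)·log₂(51/116) + (7/116)·log₂(7/116))
  = 1.2657 bits

1.2657 bits


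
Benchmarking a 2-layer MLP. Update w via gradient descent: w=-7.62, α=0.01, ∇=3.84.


w_new = w - α·∇
= -7.62 - 0.01·3.84
= -7.62 - 0.0384
= -7.6584

-7.6584


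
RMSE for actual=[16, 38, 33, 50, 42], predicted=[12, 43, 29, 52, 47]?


MSE = 86/5 = 17.2
RMSE = √(86/5) = 4.1473

4.1473


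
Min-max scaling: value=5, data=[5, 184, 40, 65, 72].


min=5, max=184
(5-5)/(184-5) = 0/179 = 0.0

0.0


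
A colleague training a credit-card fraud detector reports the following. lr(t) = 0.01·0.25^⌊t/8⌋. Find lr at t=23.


n_drops = ⌊23/8⌋ = 2
lr = 0.01·0.25^2 = 0.01·0.0625 = 0.000625

0.000625


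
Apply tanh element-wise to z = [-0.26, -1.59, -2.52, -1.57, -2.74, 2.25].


tanh(-0.26) = -0.2543
tanh(-1.59) = -0.9201
tanh(-2.52) = -0.9871
tanh(-1.57) = -0.917
tanh(-2.74) = -0.9917
tanh(2.25) = 0.978
result = [-0.2543, -0.9201, -0.9871, -0.917, -0.9917, 0.978]

[-0.2543, -0.9201, -0.9871, -0.917, -0.9917, 0.978]


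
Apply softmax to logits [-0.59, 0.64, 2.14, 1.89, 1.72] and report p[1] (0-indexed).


Exponentials: e^-0.59=0.5543, e^0.64=1.8965, e^2.14=8.4994, e^1.89=6.6194, e^1.72=5.5845
Sum = 23.1541
Softmax = [0.0239, 0.0819, 0.3671, 0.2859, 0.2412]
p[1] = 1.8965/23.1541 = 0.0819

0.0819


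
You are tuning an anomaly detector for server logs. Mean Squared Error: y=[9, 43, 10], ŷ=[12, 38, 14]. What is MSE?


Squared errors: (9-12)²=9, (43-38)²=25, (10-14)²=16
Sum = 50
MSE = 50/3 = 50/3

50/3


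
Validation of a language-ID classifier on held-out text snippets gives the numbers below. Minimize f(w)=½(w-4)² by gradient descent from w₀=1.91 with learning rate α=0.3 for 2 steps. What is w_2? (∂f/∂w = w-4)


step 1: grad = 1.91-4 = -2.09; w = 1.91 - 0.3·(-2.09) = 2.537
step 2: grad = 2.537-4 = -1.463; w = 2.537 - 0.3·(-1.463) = 2.9759

2.9759


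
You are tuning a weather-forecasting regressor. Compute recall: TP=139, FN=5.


Recall = TP/(TP+FN)
= 139/(139+5)
= 139/144 = 96.53%

96.53%


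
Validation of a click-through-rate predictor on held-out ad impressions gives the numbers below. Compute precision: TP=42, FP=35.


Precision = TP/(TP+FP)
= 42/(42+35)
= 42/77 = 54.55%

54.55%


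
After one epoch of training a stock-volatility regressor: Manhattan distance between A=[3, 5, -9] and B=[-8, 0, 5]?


d = |3+ 8| + |5-0| + |-9-5|
  = 11 + 5 + 14
  = 30

30


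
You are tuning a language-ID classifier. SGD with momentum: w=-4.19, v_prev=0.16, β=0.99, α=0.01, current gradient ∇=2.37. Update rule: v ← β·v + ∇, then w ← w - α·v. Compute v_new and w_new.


v_new = 0.99·0.16 + 2.37 = 0.1584 + 2.37 = 2.5284
w_new = -4.19 - 0.01·2.5284 = -4.19 - 0.025284 = -4.215284

v_new=2.5284, w_new=-4.215284


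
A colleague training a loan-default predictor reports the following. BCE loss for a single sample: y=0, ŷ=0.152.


BCE = -[y·ln(p) + (1-y)·ln(1-p)]
= -0 - 1·ln(1-0.152)
= -ln(0.848) = 0.1649

0.1649


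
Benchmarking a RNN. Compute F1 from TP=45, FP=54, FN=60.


Precision = 45/99 = 0.4545
Recall = 45/105 = 0.4286
F1 = 2·P·R/(P+R) = 2·TP/(2·TP+FP+FN) = 90/(90+54+60) = 90/204 = 0.4412

0.4412


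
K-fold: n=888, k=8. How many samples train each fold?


Fold size = 888/8 = 111
Training per fold = 888 - 111 = 777

777


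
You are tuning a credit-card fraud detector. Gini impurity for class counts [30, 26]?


Probabilities: [30/56, 26/56] ≈ [0.5357, 0.4643]
Σpᵢ² = (900 + 676)/56² = 1576/3136
Gini = 1 - Σpᵢ² = 1 - 1576/3136 = 0.4974

0.4974


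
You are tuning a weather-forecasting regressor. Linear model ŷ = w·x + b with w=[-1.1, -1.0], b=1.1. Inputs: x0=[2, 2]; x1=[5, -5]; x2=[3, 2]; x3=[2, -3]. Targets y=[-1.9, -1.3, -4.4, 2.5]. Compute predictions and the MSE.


ŷ0 = (-1.1)·(2) + (-1.0)·(2) + 1.1 = -3.1
ŷ1 = (-1.1)·(5) + (-1.0)·(-5) + 1.1 = 0.6
ŷ2 = (-1.1)·(3) + (-1.0)·(2) + 1.1 = -4.2
ŷ3 = (-1.1)·(2) + (-1.0)·(-3) + 1.1 = 1.9
errors² = [1.44, 3.61, 0.04, 0.36]
MSE = 5.4500/4 = 1.3625

1.3625


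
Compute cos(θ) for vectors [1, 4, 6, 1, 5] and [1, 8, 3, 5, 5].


A·B = 1·1 + 4·8 + 6·3 + 1·5 + 5·5 = 81
‖A‖ = √79 = 8.8882, ‖B‖ = √124 = 11.1355
cos = 81/(√79·√124) = 81/√9796 = 0.8184

0.8184


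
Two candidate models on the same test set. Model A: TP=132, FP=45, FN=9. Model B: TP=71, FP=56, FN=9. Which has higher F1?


Model A: P=132/177=0.7458, R=132/141=0.9362, F1=2PR/(P+R)=2TP/(2TP+FP+FN)=264/318=0.8302
Model B: P=71/127=0.5591, R=71/80=0.8875, F1=2PR/(P+R)=2TP/(2TP+FP+FN)=142/207=0.686
0.8302 > 0.686 → Model A

Model A


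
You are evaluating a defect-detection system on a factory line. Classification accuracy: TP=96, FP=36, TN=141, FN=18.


Accuracy = (TP+TN)/(TP+TN+FP+FN)
= (96+141)/(291)
= 237/291 = 81.44%

81.44%


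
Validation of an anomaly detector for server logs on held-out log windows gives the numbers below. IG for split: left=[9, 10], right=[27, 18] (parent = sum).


Parent = [36, 28], H_parent = 0.9887
H_left = 0.998 (n=19), H_right = 0.971 (n=45)
H_children = (19/64)·0.998 + (45/64)·0.971 = 0.979
IG = 0.9887 - 0.979 = 0.0097

0.0097


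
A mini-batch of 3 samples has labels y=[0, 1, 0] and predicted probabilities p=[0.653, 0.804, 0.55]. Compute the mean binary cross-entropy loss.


L[0] = -ln(1-0.653) = -ln(0.347) = 1.0584
L[1] = -ln(0.804) = 0.2182
L[2] = -ln(1-0.55) = -ln(0.45) = 0.7985
mean = (1.0584 + 0.2182 + 0.7985)/3 = 0.6917

0.6917


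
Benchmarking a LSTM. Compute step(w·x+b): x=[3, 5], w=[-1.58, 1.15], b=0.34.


z = (3)·(-1.58) + (5)·(1.15) + 0.34
  = 1.35
step(z) = 1 (z≥0)

1


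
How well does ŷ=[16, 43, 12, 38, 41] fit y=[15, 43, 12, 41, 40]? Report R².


ȳ = 30.2
SS_res = Σ(y-ŷ)² = 11
SS_tot = Σ(y-ȳ)² = 938.8
R² = 1 - SS_res/SS_tot = 1 - 0.0117 = 0.9883

0.9883


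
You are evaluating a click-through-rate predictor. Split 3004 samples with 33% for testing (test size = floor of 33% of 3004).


Test = ⌊3004·33/100⌋ = 991
Train = 3004 - 991 = 2013

Train: 2013, Test: 991


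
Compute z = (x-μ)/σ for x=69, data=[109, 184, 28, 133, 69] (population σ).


μ = 104.6, σ = 53.4139
z = (69 - 104.6)/53.4139 = -0.6665

-0.6665


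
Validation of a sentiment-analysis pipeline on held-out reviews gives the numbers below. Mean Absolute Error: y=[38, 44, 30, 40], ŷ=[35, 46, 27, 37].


Absolute errors: |38-35|=3, |44-46|=2, |30-27|=3, |40-37|=3
Sum = 11
MAE = 11/4 = 11/4

11/4


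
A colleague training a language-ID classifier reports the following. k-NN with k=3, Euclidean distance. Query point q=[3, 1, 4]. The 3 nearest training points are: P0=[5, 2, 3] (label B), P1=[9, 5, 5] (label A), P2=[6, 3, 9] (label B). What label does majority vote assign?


d(q,P0) = 2.4495  (label B)
d(q,P1) = 7.2801  (label A)
d(q,P2) = 6.1644  (label B)
Votes: A=1, B=2
Majority → B

B


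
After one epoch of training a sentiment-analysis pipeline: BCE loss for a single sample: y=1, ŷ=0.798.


BCE = -[y·ln(p) + (1-y)·ln(1-p)]
= -1·ln(0.798) - 0
= -ln(0.798) = 0.2256

0.2256


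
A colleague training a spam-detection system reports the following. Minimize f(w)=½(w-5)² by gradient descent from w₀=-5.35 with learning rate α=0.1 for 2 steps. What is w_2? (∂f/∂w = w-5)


step 1: grad = -5.35-5 = -10.35; w = -5.35 - 0.1·(-10.35) = -4.315
step 2: grad = -4.315-5 = -9.315; w = -4.315 - 0.1·(-9.315) = -3.3835

-3.3835


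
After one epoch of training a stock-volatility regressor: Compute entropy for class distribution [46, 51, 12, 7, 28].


Probabilities: [46/144, 51/144, 12/144, 7/144, 28/144] ≈ [0.3194, 0.3542, 0.0833, 0.0486, 0.1944]
H = -((46/144)·log₂(46/144) + (51/144)·log₂(51/144) + (12/144)·log₂(12/144) + (7/144)·log₂(7/144) + (28/144)·log₂(28/144))
  = 2.0265 bits

2.0265 bits


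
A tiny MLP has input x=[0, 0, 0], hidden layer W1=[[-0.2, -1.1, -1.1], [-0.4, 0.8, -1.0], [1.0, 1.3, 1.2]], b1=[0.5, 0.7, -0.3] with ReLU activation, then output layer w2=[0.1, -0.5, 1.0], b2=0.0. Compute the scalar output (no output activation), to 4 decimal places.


z1[0] = (-0.2)·(0) + (-1.1)·(0) + (-1.1)·(0) + 0.5 = 0.5
z1[1] = (-0.4)·(0) + (0.8)·(0) + (-1.0)·(0) + 0.7 = 0.7
z1[2] = (1.0)·(0) + (1.3)·(0) + (1.2)·(0) - 0.3 = -0.3
h = ReLU(z1) = [0.5, 0.7, 0.0]
output = (0.1)·(0.5) + (-0.5)·(0.7) + (1.0)·(0.0) + 0.0 = -0.3

-0.3


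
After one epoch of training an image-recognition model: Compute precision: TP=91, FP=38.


Precision = TP/(TP+FP)
= 91/(91+38)
= 91/129 = 70.54%

70.54%


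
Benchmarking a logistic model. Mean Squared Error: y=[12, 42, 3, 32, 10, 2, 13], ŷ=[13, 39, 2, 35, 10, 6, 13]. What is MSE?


Squared errors: (12-13)²=1, (42-39)²=9, (3-2)²=1, (32-35)²=9, (10-10)²=0, (2-6)²=16, (13-13)²=0
Sum = 36
MSE = 36/7 = 36/7

36/7


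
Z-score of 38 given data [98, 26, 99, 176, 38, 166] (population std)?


μ = 100.5, σ = 56.9437
z = (38 - 100.5)/56.9437 = -1.0976

-1.0976


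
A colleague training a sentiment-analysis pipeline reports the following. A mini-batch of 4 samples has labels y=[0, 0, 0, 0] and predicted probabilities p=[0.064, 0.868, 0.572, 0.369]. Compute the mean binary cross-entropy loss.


L[0] = -ln(1-0.064) = -ln(0.936) = 0.0661
L[1] = -ln(1-0.868) = -ln(0.132) = 2.025
L[2] = -ln(1-0.572) = -ln(0.428) = 0.8486
L[3] = -ln(1-0.369) = -ln(0.631) = 0.4604
mean = (0.0661 + 2.025 + 0.8486 + 0.4604)/4 = 0.85

0.85


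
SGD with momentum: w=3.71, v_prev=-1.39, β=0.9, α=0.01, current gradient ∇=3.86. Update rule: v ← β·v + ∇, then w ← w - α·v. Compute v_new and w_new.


v_new = 0.9·-1.39 + 3.86 = -1.251 + 3.86 = 2.609
w_new = 3.71 - 0.01·2.609 = 3.71 - 0.02609 = 3.68391

v_new=2.609, w_new=3.68391


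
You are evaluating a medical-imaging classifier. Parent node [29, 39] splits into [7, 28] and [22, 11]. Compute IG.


Parent = [29, 39], H_parent = 0.9843
H_left = 0.7219 (n=35), H_right = 0.9183 (n=33)
H_children = (35/68)·0.7219 + (33/68)·0.9183 = 0.8172
IG = 0.9843 - 0.8172 = 0.1671

0.1671


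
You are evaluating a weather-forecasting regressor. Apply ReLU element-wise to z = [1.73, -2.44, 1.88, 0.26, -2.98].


ReLU(1.73) = max(0, 1.73) = 1.73
ReLU(-2.44) = max(0, -2.44) = 0.0
ReLU(1.88) = max(0, 1.88) = 1.88
ReLU(0.26) = max(0, 0.26) = 0.26
ReLU(-2.98) = max(0, -2.98) = 0.0
result = [1.73, 0.0, 1.88, 0.26, 0.0]

[1.73, 0.0, 1.88, 0.26, 0.0]


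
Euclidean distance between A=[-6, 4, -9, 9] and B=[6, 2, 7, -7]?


d = √((-6-6)² + (4-2)² + (-9-7)² + (9+ 7)²)
  = √(144 + 4 + 256 + 256)
  = √660 = 25.6905

25.6905


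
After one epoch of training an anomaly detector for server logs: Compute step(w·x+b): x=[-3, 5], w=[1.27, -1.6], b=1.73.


z = (-3)·(1.27) + (5)·(-1.6) + 1.73
  = -10.08
step(z) = 0 (z<0)

0


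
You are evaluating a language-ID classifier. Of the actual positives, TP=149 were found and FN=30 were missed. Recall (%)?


Recall = TP/(TP+FN)
= 149/(149+30)
= 149/179 = 83.24%

83.24%


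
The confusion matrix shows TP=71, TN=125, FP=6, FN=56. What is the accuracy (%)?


Accuracy = (TP+TN)/(TP+TN+FP+FN)
= (71+125)/(258)
= 196/258 = 75.97%

75.97%


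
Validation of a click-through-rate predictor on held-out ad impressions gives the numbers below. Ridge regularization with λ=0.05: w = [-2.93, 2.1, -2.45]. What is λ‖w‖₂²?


‖w‖₂² = (-2.93)² + (2.1)² + (-2.45)²
     = 8.5849 + 4.41 + 6.0025
     = 18.9974
λ·‖w‖₂² = 0.05·18.9974 = 0.94987

0.94987


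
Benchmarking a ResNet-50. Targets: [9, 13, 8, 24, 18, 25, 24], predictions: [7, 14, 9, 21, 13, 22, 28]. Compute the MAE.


Absolute errors: |9-7|=2, |13-14|=1, |8-9|=1, |24-21|=3, |18-13|=5, |25-22|=3, |24-28|=4
Sum = 19
MAE = 19/7 = 19/7

19/7


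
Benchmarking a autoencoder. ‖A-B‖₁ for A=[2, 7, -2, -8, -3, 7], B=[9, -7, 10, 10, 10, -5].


d = |2-9| + |7+ 7| + |-2-10| + |-8-10| + |-3-10| + |7+ 5|
  = 7 + 14 + 12 + 18 + 13 + 12
  = 76

76


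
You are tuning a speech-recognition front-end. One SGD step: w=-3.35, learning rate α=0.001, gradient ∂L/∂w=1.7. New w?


w_new = w - α·∇
= -3.35 - 0.001·1.7
= -3.35 - 0.0017
= -3.3517

-3.3517


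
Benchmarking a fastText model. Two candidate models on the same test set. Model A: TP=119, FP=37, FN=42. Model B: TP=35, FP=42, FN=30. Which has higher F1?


Model A: P=119/156=0.7628, R=119/161=0.7391, F1=2PR/(P+R)=2TP/(2TP+FP+FN)=238/317=0.7508
Model B: P=35/77=0.4545, R=35/65=0.5385, F1=2PR/(P+R)=2TP/(2TP+FP+FN)=70/142=0.493
0.7508 > 0.493 → Model A

Model A


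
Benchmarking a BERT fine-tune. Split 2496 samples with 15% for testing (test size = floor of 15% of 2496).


Test = ⌊2496·15/100⌋ = 374
Train = 2496 - 374 = 2122

Train: 2122, Test: 374


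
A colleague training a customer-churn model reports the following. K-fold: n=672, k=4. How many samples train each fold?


Fold size = 672/4 = 168
Training per fold = 672 - 168 = 504

504


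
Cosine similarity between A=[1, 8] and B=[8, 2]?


A·B = 1·8 + 8·2 = 24
‖A‖ = √65 = 8.0623, ‖B‖ = √68 = 8.2462
cos = 24/(√65·√68) = 24/√4420 = 0.361

0.361


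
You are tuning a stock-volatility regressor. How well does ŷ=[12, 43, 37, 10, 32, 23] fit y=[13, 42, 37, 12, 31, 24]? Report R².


ȳ = 26.5
SS_res = Σ(y-ŷ)² = 8
SS_tot = Σ(y-ȳ)² = 769.5
R² = 1 - SS_res/SS_tot = 1 - 0.0104 = 0.9896

0.9896


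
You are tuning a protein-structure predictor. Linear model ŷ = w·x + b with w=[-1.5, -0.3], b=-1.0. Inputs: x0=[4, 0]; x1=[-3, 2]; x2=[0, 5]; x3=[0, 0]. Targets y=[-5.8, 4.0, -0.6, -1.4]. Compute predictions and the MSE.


ŷ0 = (-1.5)·(4) + (-0.3)·(0) - 1.0 = -7.0
ŷ1 = (-1.5)·(-3) + (-0.3)·(2) - 1.0 = 2.9
ŷ2 = (-1.5)·(0) + (-0.3)·(5) - 1.0 = -2.5
ŷ3 = (-1.5)·(0) + (-0.3)·(0) - 1.0 = -1.0
errors² = [1.44, 1.21, 3.61, 0.16]
MSE = 6.4200/4 = 1.605

1.605


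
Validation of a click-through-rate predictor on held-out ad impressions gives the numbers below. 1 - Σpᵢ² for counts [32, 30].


Probabilities: [32/62, 30/62] ≈ [0.5161, 0.4839]
Σpᵢ² = (1024 + 900)/62² = 1924/3844
Gini = 1 - Σpᵢ² = 1 - 1924/3844 = 0.4995

0.4995


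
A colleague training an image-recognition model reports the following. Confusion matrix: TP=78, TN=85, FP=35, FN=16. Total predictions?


Total = TP + TN + FP + FN
= 78 + 85 + 35 + 16
= 214
(Predicted positive: 113, predicted negative: 101)

214


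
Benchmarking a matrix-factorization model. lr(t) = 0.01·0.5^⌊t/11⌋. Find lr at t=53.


n_drops = ⌊53/11⌋ = 4
lr = 0.01·0.5^4 = 0.01·0.0625 = 0.000625

0.000625


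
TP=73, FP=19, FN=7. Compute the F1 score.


Precision = 73/92 = 0.7935
Recall = 73/80 = 0.9125
F1 = 2·P·R/(P+R) = 2·TP/(2·TP+FP+FN) = 146/(146+19+7) = 146/172 = 0.8488

0.8488


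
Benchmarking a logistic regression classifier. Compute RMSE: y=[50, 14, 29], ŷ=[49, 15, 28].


MSE = 3/3 = 1
RMSE = √(3/3) = 1.0

1.0


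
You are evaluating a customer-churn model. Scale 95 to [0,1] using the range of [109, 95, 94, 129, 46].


min=46, max=129
(95-46)/(129-46) = 49/83 = 0.5904

0.5904


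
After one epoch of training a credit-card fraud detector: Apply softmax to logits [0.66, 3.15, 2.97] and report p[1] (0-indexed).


Exponentials: e^0.66=1.9348, e^3.15=23.3361, e^2.97=19.4919
Sum = 44.7628
Softmax = [0.0432, 0.5213, 0.4354]
p[1] = 23.3361/44.7628 = 0.5213

0.5213


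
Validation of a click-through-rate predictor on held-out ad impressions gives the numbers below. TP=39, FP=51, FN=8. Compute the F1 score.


Precision = 39/90 = 0.4333
Recall = 39/47 = 0.8298
F1 = 2·P·R/(P+R) = 2·TP/(2·TP+FP+FN) = 78/(78+51+8) = 78/137 = 0.5693

0.5693


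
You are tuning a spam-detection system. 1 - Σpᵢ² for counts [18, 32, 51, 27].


Probabilities: [18/128, 32/128, 51/128, 27/128] ≈ [0.1406, 0.25, 0.3984, 0.2109]
Σpᵢ² = (324 + 1024 + 2601 + 729)/128² = 4678/16384
Gini = 1 - Σpᵢ² = 1 - 4678/16384 = 0.7145

0.7145


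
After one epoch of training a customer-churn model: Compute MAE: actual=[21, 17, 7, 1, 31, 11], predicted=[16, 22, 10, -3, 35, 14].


Absolute errors: |21-16|=5, |17-22|=5, |7-10|=3, |1+ 3|=4, |31-35|=4, |11-14|=3
Sum = 24
MAE = 24/6 = 4

4


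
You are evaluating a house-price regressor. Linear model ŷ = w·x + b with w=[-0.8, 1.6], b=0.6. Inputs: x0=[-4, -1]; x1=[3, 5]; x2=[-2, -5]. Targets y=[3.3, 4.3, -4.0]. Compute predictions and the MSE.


ŷ0 = (-0.8)·(-4) + (1.6)·(-1) + 0.6 = 2.2
ŷ1 = (-0.8)·(3) + (1.6)·(5) + 0.6 = 6.2
ŷ2 = (-0.8)·(-2) + (1.6)·(-5) + 0.6 = -5.8
errors² = [1.21, 3.61, 3.24]
MSE = 8.0600/3 = 2.6867

2.6867


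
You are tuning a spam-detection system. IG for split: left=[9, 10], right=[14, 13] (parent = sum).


Parent = [23, 23], H_parent = 1
H_left = 0.998 (n=19), H_right = 0.999 (n=27)
H_children = (19/46)·0.998 + (27/46)·0.999 = 0.9986
IG = 1 - 0.9986 = 0.0014

0.0014


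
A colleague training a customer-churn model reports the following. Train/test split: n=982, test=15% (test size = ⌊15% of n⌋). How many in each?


Test = ⌊982·15/100⌋ = 147
Train = 982 - 147 = 835

Train: 835, Test: 147


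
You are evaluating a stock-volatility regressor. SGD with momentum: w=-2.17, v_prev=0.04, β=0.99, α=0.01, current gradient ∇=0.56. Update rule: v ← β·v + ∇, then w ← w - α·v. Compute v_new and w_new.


v_new = 0.99·0.04 + 0.56 = 0.0396 + 0.56 = 0.5996
w_new = -2.17 - 0.01·0.5996 = -2.17 - 0.005996 = -2.175996

v_new=0.5996, w_new=-2.175996


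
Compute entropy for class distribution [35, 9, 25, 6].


Probabilities: [35/75, 9/75, 25/75, 6/75] ≈ [0.4667, 0.12, 0.3333, 0.08]
H = -((35/75)·log₂(35/75) + (9/75)·log₂(9/75) + (25/75)·log₂(25/75) + (6/75)·log₂(6/75))
  = 1.7 bits

1.7 bits


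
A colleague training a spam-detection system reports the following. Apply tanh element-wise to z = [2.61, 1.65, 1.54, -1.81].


tanh(2.61) = 0.9892
tanh(1.65) = 0.9289
tanh(1.54) = 0.9121
tanh(-1.81) = -0.9478
result = [0.9892, 0.9289, 0.9121, -0.9478]

[0.9892, 0.9289, 0.9121, -0.9478]


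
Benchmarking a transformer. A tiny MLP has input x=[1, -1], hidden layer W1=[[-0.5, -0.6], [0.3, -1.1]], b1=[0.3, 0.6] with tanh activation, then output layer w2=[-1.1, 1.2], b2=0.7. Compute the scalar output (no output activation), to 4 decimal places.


z1[0] = (-0.5)·(1) + (-0.6)·(-1) + 0.3 = 0.4
z1[1] = (0.3)·(1) + (-1.1)·(-1) + 0.6 = 2.0
h = tanh(z1) = [0.3799, 0.964]
output = (-1.1)·(0.3799) + (1.2)·(0.964) + 0.7 = 1.4389

1.4389


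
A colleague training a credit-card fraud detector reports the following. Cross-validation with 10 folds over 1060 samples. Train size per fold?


Fold size = 1060/10 = 106
Training per fold = 1060 - 106 = 954

954


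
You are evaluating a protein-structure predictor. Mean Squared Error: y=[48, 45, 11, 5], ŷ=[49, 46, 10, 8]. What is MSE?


Squared errors: (48-49)²=1, (45-46)²=1, (11-10)²=1, (5-8)²=9
Sum = 12
MSE = 12/4 = 3

3


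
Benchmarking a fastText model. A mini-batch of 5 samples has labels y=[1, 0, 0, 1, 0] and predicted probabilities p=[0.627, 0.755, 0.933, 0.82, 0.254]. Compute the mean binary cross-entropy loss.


L[0] = -ln(0.627) = 0.4668
L[1] = -ln(1-0.755) = -ln(0.245) = 1.4065
L[2] = -ln(1-0.933) = -ln(0.067) = 2.7031
L[3] = -ln(0.82) = 0.1985
L[4] = -ln(1-0.254) = -ln(0.746) = 0.293
mean = (0.4668 + 1.4065 + 2.7031 + 0.1985 + 0.293)/5 = 1.0136

1.0136


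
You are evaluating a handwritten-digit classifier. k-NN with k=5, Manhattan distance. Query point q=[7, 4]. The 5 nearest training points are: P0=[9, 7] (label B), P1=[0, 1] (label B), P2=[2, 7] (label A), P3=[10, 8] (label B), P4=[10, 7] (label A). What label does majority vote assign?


d(q,P0) = 5  (label B)
d(q,P1) = 10  (label B)
d(q,P2) = 8  (label A)
d(q,P3) = 7  (label B)
d(q,P4) = 6  (label A)
Votes: A=2, B=3
Majority → B

B


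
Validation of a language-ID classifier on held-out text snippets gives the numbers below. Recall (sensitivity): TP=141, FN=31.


Recall = TP/(TP+FN)
= 141/(141+31)
= 141/172 = 81.98%

81.98%


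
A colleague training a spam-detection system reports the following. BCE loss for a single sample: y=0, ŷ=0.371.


BCE = -[y·ln(p) + (1-y)·ln(1-p)]
= -0 - 1·ln(1-0.371)
= -ln(0.629) = 0.4636

0.4636
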